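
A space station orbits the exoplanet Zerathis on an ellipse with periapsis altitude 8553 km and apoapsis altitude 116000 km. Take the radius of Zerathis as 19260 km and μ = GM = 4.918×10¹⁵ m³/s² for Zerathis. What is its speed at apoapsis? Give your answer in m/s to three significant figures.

v ≈ 3520 m/s

r_p = 19260 + 8553 = 27813 km = 2.7813×10⁷ m.
r_a = 19260 + 116000 = 135260 km = 1.3526×10⁸ m.
Semi-major axis a = (r_p + r_a)/2 = 81536 km = 8.154×10⁷ m.
Vis-viva: v² = μ(2/r − 1/a) = 4.918×10¹⁵ × (1.479×10⁻⁸ − 1.226×10⁻⁸) = 1.240×10⁷ m²/s².
v = 3522 m/s.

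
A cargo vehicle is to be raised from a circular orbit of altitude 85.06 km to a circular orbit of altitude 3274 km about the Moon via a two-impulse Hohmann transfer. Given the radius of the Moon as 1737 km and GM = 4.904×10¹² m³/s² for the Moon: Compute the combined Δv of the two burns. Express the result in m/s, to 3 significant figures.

r₁ = 1737 + 85.06 = 1822.1 km = 1.8221×10⁶ m.
r₂ = 1737 + 3274 = 5011.0 km = 5.0110×10⁶ m.
Transfer ellipse a_t = (r₁ + r₂)/2 = 3.417×10⁶ m.
At r₁: circular v_c1 = √(μ/r₁) = 1641 m/s; transfer-perilune v_p = √[μ(2/r₁ − 1/a_t)] = 1987 m/s.
Δv₁ = v_p − v_c1 = 346.3 m/s.
At r₂: circular v_c2 = √(μ/r₂) = 989.3 m/s; transfer-apolune v_a = √[μ(2/r₂ − 1/a_t)] = 722.4 m/s.
Δv₂ = v_c2 − v_a = 266.8 m/s.
Total Δv = Δv₁ + Δv₂ = 613.1 m/s.

Δv_total ≈ 613 m/s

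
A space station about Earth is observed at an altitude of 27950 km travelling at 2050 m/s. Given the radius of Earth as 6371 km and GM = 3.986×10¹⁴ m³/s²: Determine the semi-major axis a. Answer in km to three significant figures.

r = 6371 + 27950 = 34321 km = 3.432×10⁷ m.
Specific orbital energy ε = v²/2 − μ/r = (2050)²/2 − 3.986×10¹⁴/3.432×10⁷ = -9.513×10⁶ J/kg.
Since ε = −μ/(2a), a = −μ/(2ε) = 2.095×10⁷ m = 20951 km.

a ≈ 21000 km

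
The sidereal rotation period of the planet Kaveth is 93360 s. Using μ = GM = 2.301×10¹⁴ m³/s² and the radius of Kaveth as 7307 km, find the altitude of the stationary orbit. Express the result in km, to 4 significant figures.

A synchronous orbit has period T, so by Kepler's third law a = (μT²/4π²)^(1/3).
μT²/4π² = 2.301×10¹⁴ × (9.336×10⁴)² / 39.48 = 5.080×10²² m³.
a = 3.704×10⁷ m = 37036 km.
Altitude h = a − R = 37036 − 7307 = 29729 km.

h_sync ≈ 29730 km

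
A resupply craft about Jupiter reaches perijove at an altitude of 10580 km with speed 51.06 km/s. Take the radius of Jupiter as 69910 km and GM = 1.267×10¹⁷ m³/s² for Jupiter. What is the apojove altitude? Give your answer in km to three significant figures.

r_p = 69910 + 10580 = 80490 km = 8.049×10⁷ m.
Specific energy ε = v²/2 − μ/r = -2.705×10⁸ J/kg, so a = −μ/(2ε) = 2.342×10⁸ m.
The apsides satisfy r_p + r_a = 2a, so the apojove radius is 2a − r_p = 3.878×10⁸ m = 3.8782×10⁵ km.
Apojove altitude = 3.8782×10⁵ − 69910 = 3.1791×10⁵ km.

apojove altitude ≈ 3.18×10⁵ km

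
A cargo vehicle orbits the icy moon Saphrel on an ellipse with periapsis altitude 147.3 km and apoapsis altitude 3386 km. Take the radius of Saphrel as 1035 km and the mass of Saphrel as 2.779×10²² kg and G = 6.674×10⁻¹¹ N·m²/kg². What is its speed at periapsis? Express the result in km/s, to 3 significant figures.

μ = GM = 6.674×10⁻¹¹ × 2.779×10²² = 1.855×10¹² m³/s².
r_p = 1035 + 147.3 = 1182.3 km = 1.1823×10⁶ m.
r_a = 1035 + 3386 = 4421.0 km = 4.4210×10⁶ m.
Semi-major axis a = (r_p + r_a)/2 = 2801.7 km = 2.802×10⁶ m.
Vis-viva: v² = μ(2/r − 1/a) = 1.855×10¹² × (1.692×10⁻⁶ − 3.569×10⁻⁷) = 2.475×10⁶ m²/s².
v = 1573 m/s = 1.573 km/s.

v ≈ 1.57 km/s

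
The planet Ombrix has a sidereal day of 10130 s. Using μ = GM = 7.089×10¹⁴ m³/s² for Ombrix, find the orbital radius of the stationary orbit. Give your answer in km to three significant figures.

r_sync ≈ 12300 km

A synchronous orbit has period T, so by Kepler's third law a = (μT²/4π²)^(1/3).
μT²/4π² = 7.089×10¹⁴ × (1.013×10⁴)² / 39.48 = 1.843×10²¹ m³.
a = 1.226×10⁷ m = 12260 km.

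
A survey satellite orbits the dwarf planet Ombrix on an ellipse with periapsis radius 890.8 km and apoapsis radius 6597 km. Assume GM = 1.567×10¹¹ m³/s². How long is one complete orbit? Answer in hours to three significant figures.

T ≈ 31.9 hours

Semi-major axis a = (r_p + r_a)/2 = (890.80 + 6597.0)/2 = 3743.9 km = 3.744×10⁶ m.
By Kepler's third law T = 2π√(a³/μ) = 2π × 1.830×10⁴ = 1.150×10⁵ s.
= 31.94 hours.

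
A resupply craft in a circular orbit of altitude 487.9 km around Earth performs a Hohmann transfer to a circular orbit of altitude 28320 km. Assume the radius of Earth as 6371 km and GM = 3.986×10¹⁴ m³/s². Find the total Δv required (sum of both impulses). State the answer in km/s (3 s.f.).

Δv_total ≈ 3.67 km/s

r₁ = 6371 + 487.9 = 6858.9 km = 6.8589×10⁶ m.
r₂ = 6371 + 28320 = 34691 km = 3.4691×10⁷ m.
Transfer ellipse a_t = (r₁ + r₂)/2 = 2.077×10⁷ m.
At r₁: circular v_c1 = √(μ/r₁) = 7623 m/s; transfer-perigee v_p = √[μ(2/r₁ − 1/a_t)] = 9851 m/s.
Δv₁ = v_p − v_c1 = 2228 m/s.
At r₂: circular v_c2 = √(μ/r₂) = 3390 m/s; transfer-apogee v_a = √[μ(2/r₂ − 1/a_t)] = 1948 m/s.
Δv₂ = v_c2 − v_a = 1442 m/s.
Total Δv = Δv₁ + Δv₂ = 3670 m/s = 3.670 km/s.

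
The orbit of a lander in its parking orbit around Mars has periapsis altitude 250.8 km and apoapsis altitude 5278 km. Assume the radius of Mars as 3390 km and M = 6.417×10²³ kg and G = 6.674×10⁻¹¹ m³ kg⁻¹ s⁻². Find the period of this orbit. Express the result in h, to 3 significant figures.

μ = GM = 6.674×10⁻¹¹ × 6.417×10²³ = 4.283×10¹³ m³/s².
r_p = 3390 + 250.8 = 3640.8 km = 3.6408×10⁶ m.
r_a = 3390 + 5278 = 8668.0 km = 8.6680×10⁶ m.
Semi-major axis a = (r_p + r_a)/2 = (3640.8 + 8668.0)/2 = 6154.4 km = 6.154×10⁶ m.
By Kepler's third law T = 2π√(a³/μ) = 2π × 2.333×10³ = 1.466×10⁴ s.
= 4.072 h.

T ≈ 4.07 h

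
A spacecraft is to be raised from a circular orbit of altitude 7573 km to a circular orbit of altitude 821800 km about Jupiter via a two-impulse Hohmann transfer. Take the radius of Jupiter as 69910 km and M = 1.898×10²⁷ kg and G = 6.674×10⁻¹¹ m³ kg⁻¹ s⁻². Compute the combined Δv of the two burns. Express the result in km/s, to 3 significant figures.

μ = GM = 6.674×10⁻¹¹ × 1.898×10²⁷ = 1.267×10¹⁷ m³/s².
r₁ = 69910 + 7573 = 77483 km = 7.7483×10⁷ m.
r₂ = 69910 + 821800 = 891710 km = 8.9171×10⁸ m.
Transfer ellipse a_t = (r₁ + r₂)/2 = 4.846×10⁸ m.
At r₁: circular v_c1 = √(μ/r₁) = 40430 m/s; transfer-perijove v_p = √[μ(2/r₁ − 1/a_t)] = 54850 m/s.
Δv₁ = v_p − v_c1 = 14410 m/s.
At r₂: circular v_c2 = √(μ/r₂) = 11920 m/s; transfer-apojove v_a = √[μ(2/r₂ − 1/a_t)] = 4766 m/s.
Δv₂ = v_c2 − v_a = 7153 m/s.
Total Δv = Δv₁ + Δv₂ = 21570 m/s = 21.57 km/s.

Δv_total ≈ 21.6 km/s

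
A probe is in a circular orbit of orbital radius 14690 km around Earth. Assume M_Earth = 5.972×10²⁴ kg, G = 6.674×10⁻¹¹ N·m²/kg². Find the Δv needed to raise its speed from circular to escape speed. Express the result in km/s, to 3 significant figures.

μ = GM = 6.674×10⁻¹¹ × 5.972×10²⁴ = 3.986×10¹⁴ m³/s².
r = 14690 km = 1.469×10⁷ m.
Circular speed v_c = √(μ/r) = 5209 m/s.
Escape speed v_esc = √(2μ/r) = √2 × v_c = 7366 m/s.
Δv = v_esc − v_c = 2158 m/s = 2.158 km/s.

Δv ≈ 2.16 km/s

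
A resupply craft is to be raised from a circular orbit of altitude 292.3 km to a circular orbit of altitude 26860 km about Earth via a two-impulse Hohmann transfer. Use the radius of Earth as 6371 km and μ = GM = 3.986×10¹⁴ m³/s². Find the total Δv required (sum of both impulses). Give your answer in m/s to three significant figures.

r₁ = 6371 + 292.3 = 6663.3 km = 6.6633×10⁶ m.
r₂ = 6371 + 26860 = 33231 km = 3.3231×10⁷ m.
Transfer ellipse a_t = (r₁ + r₂)/2 = 1.995×10⁷ m.
At r₁: circular v_c1 = √(μ/r₁) = 7734 m/s; transfer-perigee v_p = √[μ(2/r₁ − 1/a_t)] = 9983 m/s.
Δv₁ = v_p − v_c1 = 2249 m/s.
At r₂: circular v_c2 = √(μ/r₂) = 3463 m/s; transfer-apogee v_a = √[μ(2/r₂ − 1/a_t)] = 2002 m/s.
Δv₂ = v_c2 − v_a = 1462 m/s.
Total Δv = Δv₁ + Δv₂ = 3710 m/s.

Δv_total ≈ 3710 m/s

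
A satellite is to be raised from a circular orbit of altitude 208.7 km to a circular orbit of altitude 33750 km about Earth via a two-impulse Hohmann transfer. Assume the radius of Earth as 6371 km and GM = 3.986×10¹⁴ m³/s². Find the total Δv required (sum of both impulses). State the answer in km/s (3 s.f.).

r₁ = 6371 + 208.7 = 6579.7 km = 6.5797×10⁶ m.
r₂ = 6371 + 33750 = 40121 km = 4.0121×10⁷ m.
Transfer ellipse a_t = (r₁ + r₂)/2 = 2.335×10⁷ m.
At r₁: circular v_c1 = √(μ/r₁) = 7783 m/s; transfer-perigee v_p = √[μ(2/r₁ − 1/a_t)] = 10200 m/s.
Δv₁ = v_p − v_c1 = 2419 m/s.
At r₂: circular v_c2 = √(μ/r₂) = 3152 m/s; transfer-apogee v_a = √[μ(2/r₂ − 1/a_t)] = 1673 m/s.
Δv₂ = v_c2 − v_a = 1479 m/s.
Total Δv = Δv₁ + Δv₂ = 3898 m/s = 3.898 km/s.

Δv_total ≈ 3.90 km/s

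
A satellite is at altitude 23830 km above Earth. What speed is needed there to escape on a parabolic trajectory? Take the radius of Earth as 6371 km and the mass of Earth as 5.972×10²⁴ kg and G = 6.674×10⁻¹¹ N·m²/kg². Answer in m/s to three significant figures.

μ = GM = 6.674×10⁻¹¹ × 5.972×10²⁴ = 3.986×10¹⁴ m³/s².
r = 6371 + 23830 = 30201 km = 3.0201×10⁷ m.
Escape speed v_esc = √(2μ/r) = √(2 × 3.986×10¹⁴ / 3.020×10⁷) = √(2.639×10⁷) = 5138 m/s.

v_esc ≈ 5140 m/s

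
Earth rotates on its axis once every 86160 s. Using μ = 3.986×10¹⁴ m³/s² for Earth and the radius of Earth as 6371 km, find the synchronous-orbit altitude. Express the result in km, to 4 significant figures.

h_sync ≈ 35790 km

A synchronous orbit has period T, so by Kepler's third law a = (μT²/4π²)^(1/3).
μT²/4π² = 3.986×10¹⁴ × (8.616×10⁴)² / 39.48 = 7.495×10²² m³.
a = 4.216×10⁷ m = 42163 km.
Altitude h = a − R = 42163 − 6371 = 35792 km.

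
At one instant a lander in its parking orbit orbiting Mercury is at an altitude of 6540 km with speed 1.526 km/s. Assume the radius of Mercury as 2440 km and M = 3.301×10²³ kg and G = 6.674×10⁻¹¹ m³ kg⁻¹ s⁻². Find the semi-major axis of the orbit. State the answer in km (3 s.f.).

a ≈ 8550 km

μ = GM = 6.674×10⁻¹¹ × 3.301×10²³ = 2.203×10¹³ m³/s².
r = 2440 + 6540 = 8980.0 km = 8.980×10⁶ m.
Vis-viva rearranged: 1/a = 2/r − v²/μ = 2.227×10⁻⁷ − 1.057×10⁻⁷ = 1.170×10⁻⁷ m⁻¹.
a = 8.546×10⁶ m = 8545.8 km.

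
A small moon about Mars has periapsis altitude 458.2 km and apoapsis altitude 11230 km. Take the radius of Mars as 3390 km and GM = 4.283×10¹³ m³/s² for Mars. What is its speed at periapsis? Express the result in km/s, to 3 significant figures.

r_p = 3390 + 458.2 = 3848.2 km = 3.8482×10⁶ m.
r_a = 3390 + 11230 = 14620 km = 1.4620×10⁷ m.
Semi-major axis a = (r_p + r_a)/2 = 9234.1 km = 9.234×10⁶ m.
Vis-viva: v² = μ(2/r − 1/a) = 4.283×10¹³ × (5.197×10⁻⁷ − 1.083×10⁻⁷) = 1.762×10⁷ m²/s².
v = 4198 m/s = 4.198 km/s.

v ≈ 4.20 km/s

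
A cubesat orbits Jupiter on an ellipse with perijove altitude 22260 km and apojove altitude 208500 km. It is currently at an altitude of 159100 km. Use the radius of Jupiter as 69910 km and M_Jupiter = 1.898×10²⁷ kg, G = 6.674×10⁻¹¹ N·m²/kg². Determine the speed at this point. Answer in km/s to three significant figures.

μ = GM = 6.674×10⁻¹¹ × 1.898×10²⁷ = 1.267×10¹⁷ m³/s².
r_p = 69910 + 22260 = 92170 km = 9.2170×10⁷ m.
r_a = 69910 + 208500 = 278410 km = 2.7841×10⁸ m.
r = 69910 + 159100 = 2.2901×10⁵ km = 2.290×10⁸ m.
Semi-major axis a = (r_p + r_a)/2 = 1.8529×10⁵ km = 1.853×10⁸ m.
Vis-viva: v² = μ(2/r − 1/a) = 1.267×10¹⁷ × (8.733×10⁻⁹ − 5.397×10⁻⁹) = 4.226×10⁸ m²/s².
v = 20560 m/s = 20.56 km/s.

v ≈ 20.6 km/s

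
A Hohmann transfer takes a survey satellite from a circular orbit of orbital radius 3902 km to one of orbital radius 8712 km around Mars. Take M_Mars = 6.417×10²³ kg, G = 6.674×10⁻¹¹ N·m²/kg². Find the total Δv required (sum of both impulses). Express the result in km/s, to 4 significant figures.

Δv_total ≈ 1.054 km/s

μ = GM = 6.674×10⁻¹¹ × 6.417×10²³ = 4.283×10¹³ m³/s².
r₁ = 3902 km = 3.902×10⁶ m.
r₂ = 8712 km = 8.712×10⁶ m.
Transfer ellipse a_t = (r₁ + r₂)/2 = 6.307×10⁶ m.
At r₁: circular v_c1 = √(μ/r₁) = 3313 m/s; transfer-periapsis v_p = √[μ(2/r₁ − 1/a_t)] = 3894 m/s.
Δv₁ = v_p − v_c1 = 580.8 m/s.
At r₂: circular v_c2 = √(μ/r₂) = 2217 m/s; transfer-apoapsis v_a = √[μ(2/r₂ − 1/a_t)] = 1744 m/s.
Δv₂ = v_c2 − v_a = 473.2 m/s.
Total Δv = Δv₁ + Δv₂ = 1054 m/s = 1.054 km/s.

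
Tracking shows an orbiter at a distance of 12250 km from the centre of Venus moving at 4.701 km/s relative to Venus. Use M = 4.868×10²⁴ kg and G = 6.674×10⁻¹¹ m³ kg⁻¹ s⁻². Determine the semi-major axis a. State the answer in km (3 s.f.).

a ≈ 10500 km

μ = GM = 6.674×10⁻¹¹ × 4.868×10²⁴ = 3.249×10¹⁴ m³/s².
r = 1.225×10⁷ m.
Vis-viva rearranged: 1/a = 2/r − v²/μ = 1.633×10⁻⁷ − 6.802×10⁻⁸ = 9.524×10⁻⁸ m⁻¹.
a = 1.050×10⁷ m = 10499 km.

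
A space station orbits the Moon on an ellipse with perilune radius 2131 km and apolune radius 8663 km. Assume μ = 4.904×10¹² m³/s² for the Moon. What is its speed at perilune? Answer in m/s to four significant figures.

Semi-major axis a = (r_p + r_a)/2 = 5397.0 km = 5.397×10⁶ m.
Vis-viva: v² = μ(2/r − 1/a) = 4.904×10¹² × (9.385×10⁻⁷ − 1.853×10⁻⁷) = 3.694×10⁶ m²/s².
v = 1922 m/s.

v ≈ 1922 m/s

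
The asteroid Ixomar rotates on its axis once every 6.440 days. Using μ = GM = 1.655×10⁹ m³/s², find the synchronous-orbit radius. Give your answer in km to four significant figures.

T = 6.440 days = 5.564×10⁵ s.
A synchronous orbit has period T, so by Kepler's third law a = (μT²/4π²)^(1/3).
μT²/4π² = 1.655×10⁹ × (5.564×10⁵)² / 39.48 = 1.298×10¹⁹ m³.
a = 2.350×10⁶ m = 2350.1 km.

r_sync ≈ 2350 km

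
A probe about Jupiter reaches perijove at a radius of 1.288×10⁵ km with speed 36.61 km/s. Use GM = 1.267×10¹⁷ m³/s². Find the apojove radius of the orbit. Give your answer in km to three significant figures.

r_p = 1.288×10⁸ m.
Specific energy ε = v²/2 − μ/r = -3.135×10⁸ J/kg, so a = −μ/(2ε) = 2.020×10⁸ m.
The apsides satisfy r_p + r_a = 2a, so the apojove radius is 2a − r_p = 2.753×10⁸ m = 2.7528×10⁵ km.

apojove radius ≈ 2.75×10⁵ km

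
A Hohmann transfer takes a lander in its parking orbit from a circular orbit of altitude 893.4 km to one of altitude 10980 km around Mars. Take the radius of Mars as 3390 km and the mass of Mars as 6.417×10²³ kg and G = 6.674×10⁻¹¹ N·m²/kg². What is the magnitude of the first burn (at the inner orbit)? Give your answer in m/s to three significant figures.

Δv ≈ 763 m/s

μ = GM = 6.674×10⁻¹¹ × 6.417×10²³ = 4.283×10¹³ m³/s².
r₁ = 3390 + 893.4 = 4283.4 km = 4.2834×10⁶ m.
r₂ = 3390 + 10980 = 14370 km = 1.4370×10⁷ m.
Transfer ellipse a_t = (r₁ + r₂)/2 = 9.327×10⁶ m.
At r₁: circular v_c1 = √(μ/r₁) = 3162 m/s; transfer-periapsis v_p = √[μ(2/r₁ − 1/a_t)] = 3925 m/s.
Δv₁ = v_p − v_c1 = 762.9 m/s.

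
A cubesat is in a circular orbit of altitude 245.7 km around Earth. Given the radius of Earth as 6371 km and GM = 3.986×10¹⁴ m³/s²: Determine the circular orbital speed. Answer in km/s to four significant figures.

r = 6371 + 245.7 = 6616.7 km = 6.6167×10⁶ m.
For a circular orbit v = √(μ/r) = √(3.986×10¹⁴ / 6.617×10⁶) = √(6.024×10⁷) = 7762 m/s.
That is 7.762 km/s.

v ≈ 7.762 km/s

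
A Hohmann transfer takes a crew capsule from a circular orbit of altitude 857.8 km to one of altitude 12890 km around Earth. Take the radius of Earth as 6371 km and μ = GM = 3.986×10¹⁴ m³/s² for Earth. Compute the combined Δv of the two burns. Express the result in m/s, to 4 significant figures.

Δv_total ≈ 2717 m/s

r₁ = 6371 + 857.8 = 7228.8 km = 7.2288×10⁶ m.
r₂ = 6371 + 12890 = 19261 km = 1.9261×10⁷ m.
Transfer ellipse a_t = (r₁ + r₂)/2 = 1.324×10⁷ m.
At r₁: circular v_c1 = √(μ/r₁) = 7426 m/s; transfer-perigee v_p = √[μ(2/r₁ − 1/a_t)] = 8955 m/s.
Δv₁ = v_p − v_c1 = 1529 m/s.
At r₂: circular v_c2 = √(μ/r₂) = 4549 m/s; transfer-apogee v_a = √[μ(2/r₂ − 1/a_t)] = 3361 m/s.
Δv₂ = v_c2 − v_a = 1188 m/s.
Total Δv = Δv₁ + Δv₂ = 2717 m/s.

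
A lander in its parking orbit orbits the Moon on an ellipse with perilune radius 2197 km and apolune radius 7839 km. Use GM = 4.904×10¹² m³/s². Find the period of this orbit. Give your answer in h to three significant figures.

Semi-major axis a = (r_p + r_a)/2 = (2197.0 + 7839.0)/2 = 5018.0 km = 5.018×10⁶ m.
By Kepler's third law T = 2π√(a³/μ) = 2π × 5.076×10³ = 3.189×10⁴ s.
= 8.859 h.

T ≈ 8.86 h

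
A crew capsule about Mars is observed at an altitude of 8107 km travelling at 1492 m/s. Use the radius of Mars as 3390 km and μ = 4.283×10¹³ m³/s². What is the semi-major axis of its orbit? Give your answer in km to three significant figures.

a ≈ 8200 km

r = 3390 + 8107 = 11497 km = 1.150×10⁷ m.
Specific orbital energy ε = v²/2 − μ/r = (1492)²/2 − 4.283×10¹³/1.150×10⁷ = -2.612×10⁶ J/kg.
Since ε = −μ/(2a), a = −μ/(2ε) = 8.198×10⁶ m = 8197.8 km.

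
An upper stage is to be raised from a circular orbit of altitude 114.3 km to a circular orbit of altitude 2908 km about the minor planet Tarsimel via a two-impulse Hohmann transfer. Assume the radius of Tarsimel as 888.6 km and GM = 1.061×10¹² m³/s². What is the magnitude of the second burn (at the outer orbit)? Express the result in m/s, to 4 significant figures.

Δv ≈ 186.9 m/s

r₁ = 888.6 + 114.3 = 1002.9 km = 1.0029×10⁶ m.
r₂ = 888.6 + 2908 = 3796.6 km = 3.7966×10⁶ m.
Transfer ellipse a_t = (r₁ + r₂)/2 = 2.400×10⁶ m.
At r₁: circular v_c1 = √(μ/r₁) = 1029 m/s; transfer-periapsis v_p = √[μ(2/r₁ − 1/a_t)] = 1294 m/s.
At r₂: circular v_c2 = √(μ/r₂) = 528.6 m/s; transfer-apoapsis v_a = √[μ(2/r₂ − 1/a_t)] = 341.7 m/s.
Δv₂ = v_c2 − v_a = 186.9 m/s.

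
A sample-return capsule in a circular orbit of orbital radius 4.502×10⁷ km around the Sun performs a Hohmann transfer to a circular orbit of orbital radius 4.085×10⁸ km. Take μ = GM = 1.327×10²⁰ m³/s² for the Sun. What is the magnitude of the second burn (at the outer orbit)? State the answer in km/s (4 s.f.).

r₁ = 4.502×10⁷ km = 4.502×10¹⁰ m.
r₂ = 4.085×10⁸ km = 4.085×10¹¹ m.
Transfer ellipse a_t = (r₁ + r₂)/2 = 2.268×10¹¹ m.
At r₁: circular v_c1 = √(μ/r₁) = 54290 m/s; transfer-perihelion v_p = √[μ(2/r₁ − 1/a_t)] = 72870 m/s.
At r₂: circular v_c2 = √(μ/r₂) = 18020 m/s; transfer-aphelion v_a = √[μ(2/r₂ − 1/a_t)] = 8031 m/s.
Δv₂ = v_c2 − v_a = 9993 m/s.
= 9.993 km/s.

Δv ≈ 9.993 km/s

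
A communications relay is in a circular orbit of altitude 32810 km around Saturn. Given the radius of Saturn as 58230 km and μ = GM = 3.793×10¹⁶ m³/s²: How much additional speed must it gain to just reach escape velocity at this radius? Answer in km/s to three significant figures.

r = 58230 + 32810 = 91040 km = 9.1040×10⁷ m.
Circular speed v_c = √(μ/r) = 20410 m/s.
Escape speed v_esc = √(2μ/r) = √2 × v_c = 28870 m/s.
Δv = v_esc − v_c = 8455 m/s = 8.455 km/s.

Δv ≈ 8.45 km/s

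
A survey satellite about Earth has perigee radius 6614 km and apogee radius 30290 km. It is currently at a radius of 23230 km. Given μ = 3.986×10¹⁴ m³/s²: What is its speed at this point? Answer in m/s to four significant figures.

v ≈ 3566 m/s

Semi-major axis a = (r_p + r_a)/2 = 18452 km = 1.845×10⁷ m.
Vis-viva: v² = μ(2/r − 1/a) = 3.986×10¹⁴ × (8.610×10⁻⁸ − 5.419×10⁻⁸) = 1.272×10⁷ m²/s².
v = 3566 m/s.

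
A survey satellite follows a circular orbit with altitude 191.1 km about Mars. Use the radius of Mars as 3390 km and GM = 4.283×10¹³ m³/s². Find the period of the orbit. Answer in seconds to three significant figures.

r = 3390 + 191.1 = 3581.1 km = 3.5811×10⁶ m.
Kepler's third law: T = 2π√(r³/μ) = 2π√((3.581×10⁶)³ / 4.283×10¹³).
r³/μ = 1.072×10⁶ s², so T = 2π × 1.036×10³ = 6.506×10³ s.

T ≈ 6510 seconds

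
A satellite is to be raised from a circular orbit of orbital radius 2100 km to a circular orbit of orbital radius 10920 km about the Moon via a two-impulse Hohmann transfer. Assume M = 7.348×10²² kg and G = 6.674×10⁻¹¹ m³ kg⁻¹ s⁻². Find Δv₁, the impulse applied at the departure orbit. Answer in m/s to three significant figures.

Δv ≈ 451 m/s

μ = GM = 6.674×10⁻¹¹ × 7.348×10²² = 4.904×10¹² m³/s².
r₁ = 2100 km = 2.100×10⁶ m.
r₂ = 10920 km = 1.092×10⁷ m.
Transfer ellipse a_t = (r₁ + r₂)/2 = 6.510×10⁶ m.
At r₁: circular v_c1 = √(μ/r₁) = 1528 m/s; transfer-perilune v_p = √[μ(2/r₁ − 1/a_t)] = 1979 m/s.
Δv₁ = v_p − v_c1 = 451.0 m/s.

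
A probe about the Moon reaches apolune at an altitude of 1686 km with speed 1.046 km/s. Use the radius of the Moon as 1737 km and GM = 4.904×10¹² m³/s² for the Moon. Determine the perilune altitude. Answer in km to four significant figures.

r_a = 1737 + 1686 = 3423.0 km = 3.423×10⁶ m.
Specific energy ε = v²/2 − μ/r = -8.856×10⁵ J/kg, so a = −μ/(2ε) = 2.769×10⁶ m.
The apsides satisfy r_p + r_a = 2a, so the perilune radius is 2a − r_a = 2.114×10⁶ m = 2114.5 km.
Perilune altitude = 2114.5 − 1737 = 377.47 km.

perilune altitude ≈ 377.5 km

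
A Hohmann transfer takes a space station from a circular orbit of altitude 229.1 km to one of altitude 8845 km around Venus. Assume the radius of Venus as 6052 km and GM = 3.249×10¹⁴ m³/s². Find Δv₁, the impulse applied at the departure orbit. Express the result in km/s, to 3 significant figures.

r₁ = 6052 + 229.1 = 6281.1 km = 6.2811×10⁶ m.
r₂ = 6052 + 8845 = 14897 km = 1.4897×10⁷ m.
Transfer ellipse a_t = (r₁ + r₂)/2 = 1.059×10⁷ m.
At r₁: circular v_c1 = √(μ/r₁) = 7192 m/s; transfer-periapsis v_p = √[μ(2/r₁ − 1/a_t)] = 8531 m/s.
Δv₁ = v_p − v_c1 = 1338 m/s.
= 1.338 km/s.

Δv ≈ 1.34 km/s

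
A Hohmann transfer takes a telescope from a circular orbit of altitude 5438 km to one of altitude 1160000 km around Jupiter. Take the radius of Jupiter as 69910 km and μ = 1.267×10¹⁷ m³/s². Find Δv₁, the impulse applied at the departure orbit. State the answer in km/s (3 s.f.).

r₁ = 69910 + 5438 = 75348 km = 7.5348×10⁷ m.
r₂ = 69910 + 1160000 = 1229900 km = 1.2299×10⁹ m.
Transfer ellipse a_t = (r₁ + r₂)/2 = 6.526×10⁸ m.
At r₁: circular v_c1 = √(μ/r₁) = 41010 m/s; transfer-perijove v_p = √[μ(2/r₁ − 1/a_t)] = 56290 m/s.
Δv₁ = v_p − v_c1 = 15290 m/s.
= 15.29 km/s.

Δv ≈ 15.3 km/s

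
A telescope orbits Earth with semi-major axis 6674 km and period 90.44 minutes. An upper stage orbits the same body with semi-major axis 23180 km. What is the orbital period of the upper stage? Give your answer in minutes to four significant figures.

T₂ ≈ 585.4 minutes

Kepler's third law: T² ∝ a³, so T₂ = T₁ (a₂/a₁)^(3/2).
a₂/a₁ = 3.473, (a₂/a₁)^(3/2) = 6.473.
T₂ = 90.44 × 6.473 = 585.4 minutes.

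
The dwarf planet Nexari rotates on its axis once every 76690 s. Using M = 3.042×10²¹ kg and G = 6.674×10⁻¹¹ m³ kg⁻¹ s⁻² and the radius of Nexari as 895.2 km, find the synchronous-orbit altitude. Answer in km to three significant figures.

h_sync ≈ 2220 km

μ = GM = 6.674×10⁻¹¹ × 3.042×10²¹ = 2.030×10¹¹ m³/s².
A synchronous orbit has period T, so by Kepler's third law a = (μT²/4π²)^(1/3).
μT²/4π² = 2.030×10¹¹ × (7.669×10⁴)² / 39.48 = 3.025×10¹⁹ m³.
a = 3.116×10⁶ m = 3115.7 km.
Altitude h = a − R = 3115.7 − 895.2 = 2220.5 km.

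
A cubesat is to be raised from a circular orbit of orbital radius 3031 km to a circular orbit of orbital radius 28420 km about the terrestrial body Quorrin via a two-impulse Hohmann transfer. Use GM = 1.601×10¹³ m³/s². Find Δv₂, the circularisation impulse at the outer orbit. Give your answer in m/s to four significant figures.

r₁ = 3031 km = 3.031×10⁶ m.
r₂ = 28420 km = 2.842×10⁷ m.
Transfer ellipse a_t = (r₁ + r₂)/2 = 1.573×10⁷ m.
At r₁: circular v_c1 = √(μ/r₁) = 2298 m/s; transfer-periapsis v_p = √[μ(2/r₁ − 1/a_t)] = 3090 m/s.
At r₂: circular v_c2 = √(μ/r₂) = 750.6 m/s; transfer-apoapsis v_a = √[μ(2/r₂ − 1/a_t)] = 329.5 m/s.
Δv₂ = v_c2 − v_a = 421.0 m/s.

Δv ≈ 421.0 m/s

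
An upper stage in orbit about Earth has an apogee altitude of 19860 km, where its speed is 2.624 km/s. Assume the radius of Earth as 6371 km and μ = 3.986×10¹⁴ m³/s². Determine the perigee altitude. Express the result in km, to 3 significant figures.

r_a = 6371 + 19860 = 26231 km = 2.623×10⁷ m.
Specific energy ε = v²/2 − μ/r = -1.175×10⁷ J/kg, so a = −μ/(2ε) = 1.696×10⁷ m.
The apsides satisfy r_p + r_a = 2a, so the perigee radius is 2a − r_a = 7.684×10⁶ m = 7683.5 km.
Perigee altitude = 7683.5 − 6371 = 1312.5 km.

perigee altitude ≈ 1310 km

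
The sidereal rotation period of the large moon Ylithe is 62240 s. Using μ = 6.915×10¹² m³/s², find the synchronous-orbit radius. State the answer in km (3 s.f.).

A synchronous orbit has period T, so by Kepler's third law a = (μT²/4π²)^(1/3).
μT²/4π² = 6.915×10¹² × (6.224×10⁴)² / 39.48 = 6.785×10²⁰ m³.
a = 8.787×10⁶ m = 8787.3 km.

r_sync ≈ 8790 km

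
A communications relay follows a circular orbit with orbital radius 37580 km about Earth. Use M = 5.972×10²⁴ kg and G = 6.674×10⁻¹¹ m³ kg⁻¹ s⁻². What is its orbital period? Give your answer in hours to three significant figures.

μ = GM = 6.674×10⁻¹¹ × 5.972×10²⁴ = 3.986×10¹⁴ m³/s².
r = 37580 km = 3.758×10⁷ m.
Kepler's third law: T = 2π√(r³/μ) = 2π√((3.758×10⁷)³ / 3.986×10¹⁴).
r³/μ = 1.332×10⁸ s², so T = 2π × 1.154×10⁴ = 7.250×10⁴ s.
Converting: 7.250×10⁴ s ÷ 3600 = 20.14 hours.

T ≈ 20.1 hours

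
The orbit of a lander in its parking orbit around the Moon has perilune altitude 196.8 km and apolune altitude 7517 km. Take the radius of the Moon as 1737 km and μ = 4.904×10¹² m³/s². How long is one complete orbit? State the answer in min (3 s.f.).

T ≈ 626 min

r_p = 1737 + 196.8 = 1933.8 km = 1.9338×10⁶ m.
r_a = 1737 + 7517 = 9254.0 km = 9.2540×10⁶ m.
Semi-major axis a = (r_p + r_a)/2 = (1933.8 + 9254.0)/2 = 5593.9 km = 5.594×10⁶ m.
By Kepler's third law T = 2π√(a³/μ) = 2π × 5.974×10³ = 3.754×10⁴ s.
= 625.6 min.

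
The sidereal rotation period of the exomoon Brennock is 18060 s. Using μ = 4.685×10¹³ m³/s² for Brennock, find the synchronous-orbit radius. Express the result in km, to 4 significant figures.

r_sync ≈ 7288 km

A synchronous orbit has period T, so by Kepler's third law a = (μT²/4π²)^(1/3).
μT²/4π² = 4.685×10¹³ × (1.806×10⁴)² / 39.48 = 3.871×10²⁰ m³.
a = 7.288×10⁶ m = 7287.8 km.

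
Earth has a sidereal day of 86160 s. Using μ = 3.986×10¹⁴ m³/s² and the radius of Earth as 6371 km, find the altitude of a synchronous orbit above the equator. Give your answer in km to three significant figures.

A synchronous orbit has period T, so by Kepler's third law a = (μT²/4π²)^(1/3).
μT²/4π² = 3.986×10¹⁴ × (8.616×10⁴)² / 39.48 = 7.495×10²² m³.
a = 4.216×10⁷ m = 42163 km.
Altitude h = a − R = 42163 − 6371 = 35792 km.

h_sync ≈ 35800 km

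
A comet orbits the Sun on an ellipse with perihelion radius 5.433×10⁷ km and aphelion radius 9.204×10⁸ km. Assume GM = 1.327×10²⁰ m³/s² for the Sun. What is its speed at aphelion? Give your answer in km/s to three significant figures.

Semi-major axis a = (r_p + r_a)/2 = 4.8736×10⁸ km = 4.874×10¹¹ m.
Vis-viva: v² = μ(2/r − 1/a) = 1.327×10²⁰ × (2.173×10⁻¹² − 2.052×10⁻¹²) = 1.607×10⁷ m²/s².
v = 4009 m/s = 4.009 km/s.

v ≈ 4.01 km/s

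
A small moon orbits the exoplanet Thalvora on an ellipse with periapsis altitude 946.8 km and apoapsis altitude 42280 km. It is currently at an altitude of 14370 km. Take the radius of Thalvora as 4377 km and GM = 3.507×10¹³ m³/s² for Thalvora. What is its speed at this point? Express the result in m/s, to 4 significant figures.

r_p = 4377 + 946.8 = 5323.8 km = 5.3238×10⁶ m.
r_a = 4377 + 42280 = 46657 km = 4.6657×10⁷ m.
r = 4377 + 14370 = 18747 km = 1.875×10⁷ m.
Semi-major axis a = (r_p + r_a)/2 = 25990 km = 2.599×10⁷ m.
Vis-viva: v² = μ(2/r − 1/a) = 3.507×10¹³ × (1.067×10⁻⁷ − 3.848×10⁻⁸) = 2.392×10⁶ m²/s².
v = 1547 m/s.

v ≈ 1547 m/s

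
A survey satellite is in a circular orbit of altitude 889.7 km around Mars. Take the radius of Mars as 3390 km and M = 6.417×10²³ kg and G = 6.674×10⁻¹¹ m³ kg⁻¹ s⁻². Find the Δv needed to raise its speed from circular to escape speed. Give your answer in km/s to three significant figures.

Δv ≈ 1.31 km/s

μ = GM = 6.674×10⁻¹¹ × 6.417×10²³ = 4.283×10¹³ m³/s².
r = 3390 + 889.7 = 4279.7 km = 4.2797×10⁶ m.
Circular speed v_c = √(μ/r) = 3163 m/s.
Escape speed v_esc = √(2μ/r) = √2 × v_c = 4474 m/s.
Δv = v_esc − v_c = 1310 m/s = 1.310 km/s.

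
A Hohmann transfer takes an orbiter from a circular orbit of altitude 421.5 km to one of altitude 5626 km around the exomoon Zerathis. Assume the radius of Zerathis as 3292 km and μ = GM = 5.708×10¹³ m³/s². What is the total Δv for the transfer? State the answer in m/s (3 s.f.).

Δv_total ≈ 1330 m/s

r₁ = 3292 + 421.5 = 3713.5 km = 3.7135×10⁶ m.
r₂ = 3292 + 5626 = 8918.0 km = 8.9180×10⁶ m.
Transfer ellipse a_t = (r₁ + r₂)/2 = 6.316×10⁶ m.
At r₁: circular v_c1 = √(μ/r₁) = 3921 m/s; transfer-periapsis v_p = √[μ(2/r₁ − 1/a_t)] = 4659 m/s.
Δv₁ = v_p − v_c1 = 738.2 m/s.
At r₂: circular v_c2 = √(μ/r₂) = 2530 m/s; transfer-apoapsis v_a = √[μ(2/r₂ − 1/a_t)] = 1940 m/s.
Δv₂ = v_c2 − v_a = 590.0 m/s.
Total Δv = Δv₁ + Δv₂ = 1328 m/s.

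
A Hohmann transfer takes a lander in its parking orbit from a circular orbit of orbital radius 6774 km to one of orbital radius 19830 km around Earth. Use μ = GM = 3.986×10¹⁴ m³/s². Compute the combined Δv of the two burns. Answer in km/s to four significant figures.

Δv_total ≈ 2.979 km/s

r₁ = 6774 km = 6.774×10⁶ m.
r₂ = 19830 km = 1.983×10⁷ m.
Transfer ellipse a_t = (r₁ + r₂)/2 = 1.330×10⁷ m.
At r₁: circular v_c1 = √(μ/r₁) = 7671 m/s; transfer-perigee v_p = √[μ(2/r₁ − 1/a_t)] = 9366 m/s.
Δv₁ = v_p − v_c1 = 1695 m/s.
At r₂: circular v_c2 = √(μ/r₂) = 4483 m/s; transfer-apogee v_a = √[μ(2/r₂ − 1/a_t)] = 3199 m/s.
Δv₂ = v_c2 − v_a = 1284 m/s.
Total Δv = Δv₁ + Δv₂ = 2979 m/s = 2.979 km/s.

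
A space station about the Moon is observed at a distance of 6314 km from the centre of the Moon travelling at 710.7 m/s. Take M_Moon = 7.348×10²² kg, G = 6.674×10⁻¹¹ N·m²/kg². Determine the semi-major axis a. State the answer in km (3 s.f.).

μ = GM = 6.674×10⁻¹¹ × 7.348×10²² = 4.904×10¹² m³/s².
r = 6.314×10⁶ m.
Vis-viva rearranged: 1/a = 2/r − v²/μ = 3.168×10⁻⁷ − 1.030×10⁻⁷ = 2.138×10⁻⁷ m⁻¹.
a = 4.678×10⁶ m = 4678.1 km.

a ≈ 4680 km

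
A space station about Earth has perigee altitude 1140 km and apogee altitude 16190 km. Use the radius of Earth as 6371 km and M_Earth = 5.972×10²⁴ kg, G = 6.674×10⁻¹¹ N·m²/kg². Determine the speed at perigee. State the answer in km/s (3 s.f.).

μ = GM = 6.674×10⁻¹¹ × 5.972×10²⁴ = 3.986×10¹⁴ m³/s².
r_p = 6371 + 1140 = 7511.0 km = 7.5110×10⁶ m.
r_a = 6371 + 16190 = 22561 km = 2.2561×10⁷ m.
Semi-major axis a = (r_p + r_a)/2 = 15036 km = 1.504×10⁷ m.
Vis-viva: v² = μ(2/r − 1/a) = 3.986×10¹⁴ × (2.663×10⁻⁷ − 6.651×10⁻⁸) = 7.962×10⁷ m²/s².
v = 8923 m/s = 8.923 km/s.

v ≈ 8.92 km/s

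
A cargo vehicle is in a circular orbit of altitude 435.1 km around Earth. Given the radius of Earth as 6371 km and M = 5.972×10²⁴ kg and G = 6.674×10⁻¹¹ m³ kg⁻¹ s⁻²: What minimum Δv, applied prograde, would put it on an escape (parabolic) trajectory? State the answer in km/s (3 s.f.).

μ = GM = 6.674×10⁻¹¹ × 5.972×10²⁴ = 3.986×10¹⁴ m³/s².
r = 6371 + 435.1 = 6806.1 km = 6.8061×10⁶ m.
Circular speed v_c = √(μ/r) = 7653 m/s.
Escape speed v_esc = √(2μ/r) = √2 × v_c = 10820 m/s.
Δv = v_esc − v_c = 3170 m/s = 3.170 km/s.

Δv ≈ 3.17 km/s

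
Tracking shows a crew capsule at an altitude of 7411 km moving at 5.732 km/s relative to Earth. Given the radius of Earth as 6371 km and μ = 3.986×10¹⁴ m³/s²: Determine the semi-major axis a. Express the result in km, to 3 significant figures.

a ≈ 16000 km

r = 6371 + 7411 = 13782 km = 1.378×10⁷ m.
Specific orbital energy ε = v²/2 − μ/r = (5732)²/2 − 3.986×10¹⁴/1.378×10⁷ = -1.249×10⁷ J/kg.
Since ε = −μ/(2a), a = −μ/(2ε) = 1.595×10⁷ m = 15952 km.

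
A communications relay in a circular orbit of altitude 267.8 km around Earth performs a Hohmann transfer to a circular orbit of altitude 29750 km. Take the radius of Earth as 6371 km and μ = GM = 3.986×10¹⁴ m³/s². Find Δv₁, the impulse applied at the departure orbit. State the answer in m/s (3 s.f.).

r₁ = 6371 + 267.8 = 6638.8 km = 6.6388×10⁶ m.
r₂ = 6371 + 29750 = 36121 km = 3.6121×10⁷ m.
Transfer ellipse a_t = (r₁ + r₂)/2 = 2.138×10⁷ m.
At r₁: circular v_c1 = √(μ/r₁) = 7749 m/s; transfer-perigee v_p = √[μ(2/r₁ − 1/a_t)] = 10070 m/s.
Δv₁ = v_p − v_c1 = 2323 m/s.

Δv ≈ 2320 m/s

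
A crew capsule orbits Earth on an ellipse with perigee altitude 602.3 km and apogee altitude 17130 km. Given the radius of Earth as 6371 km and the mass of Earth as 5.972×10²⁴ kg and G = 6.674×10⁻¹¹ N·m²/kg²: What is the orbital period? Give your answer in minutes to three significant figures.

μ = GM = 6.674×10⁻¹¹ × 5.972×10²⁴ = 3.986×10¹⁴ m³/s².
r_p = 6371 + 602.3 = 6973.3 km = 6.9733×10⁶ m.
r_a = 6371 + 17130 = 23501 km = 2.3501×10⁷ m.
Semi-major axis a = (r_p + r_a)/2 = (6973.3 + 23501)/2 = 15237 km = 1.524×10⁷ m.
By Kepler's third law T = 2π√(a³/μ) = 2π × 2.979×10³ = 1.872×10⁴ s.
= 312.0 minutes.

T ≈ 312 minutes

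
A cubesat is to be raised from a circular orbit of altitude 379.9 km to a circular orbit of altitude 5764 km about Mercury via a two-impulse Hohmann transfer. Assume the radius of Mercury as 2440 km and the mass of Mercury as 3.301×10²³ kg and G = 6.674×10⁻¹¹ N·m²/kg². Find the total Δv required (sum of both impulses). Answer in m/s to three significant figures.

Δv_total ≈ 1080 m/s

μ = GM = 6.674×10⁻¹¹ × 3.301×10²³ = 2.203×10¹³ m³/s².
r₁ = 2440 + 379.9 = 2819.9 km = 2.8199×10⁶ m.
r₂ = 2440 + 5764 = 8204.0 km = 8.2040×10⁶ m.
Transfer ellipse a_t = (r₁ + r₂)/2 = 5.512×10⁶ m.
At r₁: circular v_c1 = √(μ/r₁) = 2795 m/s; transfer-periherm v_p = √[μ(2/r₁ − 1/a_t)] = 3410 m/s.
Δv₁ = v_p − v_c1 = 614.9 m/s.
At r₂: circular v_c2 = √(μ/r₂) = 1639 m/s; transfer-apoherm v_a = √[μ(2/r₂ − 1/a_t)] = 1172 m/s.
Δv₂ = v_c2 − v_a = 466.6 m/s.
Total Δv = Δv₁ + Δv₂ = 1082 m/s.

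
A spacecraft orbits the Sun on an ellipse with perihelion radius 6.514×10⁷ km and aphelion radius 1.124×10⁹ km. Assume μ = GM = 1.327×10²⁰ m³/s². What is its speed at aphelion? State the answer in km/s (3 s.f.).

Semi-major axis a = (r_p + r_a)/2 = 5.9457×10⁸ km = 5.946×10¹¹ m.
Vis-viva: v² = μ(2/r − 1/a) = 1.327×10²⁰ × (1.779×10⁻¹² − 1.682×10⁻¹²) = 1.293×10⁷ m²/s².
v = 3596 m/s = 3.596 km/s.

v ≈ 3.60 km/s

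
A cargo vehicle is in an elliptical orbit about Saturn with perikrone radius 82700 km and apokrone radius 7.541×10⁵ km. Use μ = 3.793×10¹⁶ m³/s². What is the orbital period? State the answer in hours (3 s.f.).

T ≈ 76.7 hours

Semi-major axis a = (r_p + r_a)/2 = (82700 + 7.5410×10⁵)/2 = 4.1840×10⁵ km = 4.184×10⁸ m.
By Kepler's third law T = 2π√(a³/μ) = 2π × 4.394×10⁴ = 2.761×10⁵ s.
= 76.70 hours.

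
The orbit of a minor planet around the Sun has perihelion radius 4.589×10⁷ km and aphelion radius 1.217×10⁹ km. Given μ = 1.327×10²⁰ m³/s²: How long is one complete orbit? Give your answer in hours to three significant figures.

Semi-major axis a = (r_p + r_a)/2 = (4.5890×10⁷ + 1.2170×10⁹)/2 = 6.3144×10⁸ km = 6.314×10¹¹ m.
By Kepler's third law T = 2π√(a³/μ) = 2π × 4.356×10⁷ = 2.737×10⁸ s.
= 76020 hours.

T ≈ 76000 hours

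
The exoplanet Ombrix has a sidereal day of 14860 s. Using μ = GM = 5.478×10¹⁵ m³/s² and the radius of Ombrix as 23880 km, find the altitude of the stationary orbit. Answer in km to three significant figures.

h_sync ≈ 7410 km

A synchronous orbit has period T, so by Kepler's third law a = (μT²/4π²)^(1/3).
μT²/4π² = 5.478×10¹⁵ × (1.486×10⁴)² / 39.48 = 3.064×10²² m³.
a = 3.129×10⁷ m = 31292 km.
Altitude h = a − R = 31292 − 23880 = 7412.0 km.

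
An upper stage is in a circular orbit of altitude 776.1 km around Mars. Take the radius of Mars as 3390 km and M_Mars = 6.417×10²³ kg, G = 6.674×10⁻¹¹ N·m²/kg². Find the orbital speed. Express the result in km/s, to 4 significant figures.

v ≈ 3.206 km/s

μ = GM = 6.674×10⁻¹¹ × 6.417×10²³ = 4.283×10¹³ m³/s².
r = 3390 + 776.1 = 4166.1 km = 4.1661×10⁶ m.
For a circular orbit v = √(μ/r) = √(4.283×10¹³ / 4.166×10⁶) = √(1.028×10⁷) = 3206 m/s.
That is 3.206 km/s.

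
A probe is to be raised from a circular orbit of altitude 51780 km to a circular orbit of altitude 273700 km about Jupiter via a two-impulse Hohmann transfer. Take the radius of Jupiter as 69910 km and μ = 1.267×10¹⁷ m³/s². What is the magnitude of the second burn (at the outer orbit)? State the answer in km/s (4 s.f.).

Δv ≈ 5.315 km/s

r₁ = 69910 + 51780 = 121690 km = 1.2169×10⁸ m.
r₂ = 69910 + 273700 = 343610 km = 3.4361×10⁸ m.
Transfer ellipse a_t = (r₁ + r₂)/2 = 2.326×10⁸ m.
At r₁: circular v_c1 = √(μ/r₁) = 32270 m/s; transfer-perijove v_p = √[μ(2/r₁ − 1/a_t)] = 39210 m/s.
At r₂: circular v_c2 = √(μ/r₂) = 19200 m/s; transfer-apojove v_a = √[μ(2/r₂ − 1/a_t)] = 13890 m/s.
Δv₂ = v_c2 − v_a = 5315 m/s.
= 5.315 km/s.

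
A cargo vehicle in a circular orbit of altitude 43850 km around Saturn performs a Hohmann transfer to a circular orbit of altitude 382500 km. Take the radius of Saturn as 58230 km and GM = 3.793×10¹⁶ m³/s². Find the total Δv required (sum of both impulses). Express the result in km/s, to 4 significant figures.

r₁ = 58230 + 43850 = 102080 km = 1.0208×10⁸ m.
r₂ = 58230 + 382500 = 440730 km = 4.4073×10⁸ m.
Transfer ellipse a_t = (r₁ + r₂)/2 = 2.714×10⁸ m.
At r₁: circular v_c1 = √(μ/r₁) = 19280 m/s; transfer-perikrone v_p = √[μ(2/r₁ − 1/a_t)] = 24560 m/s.
Δv₁ = v_p − v_c1 = 5288 m/s.
At r₂: circular v_c2 = √(μ/r₂) = 9277 m/s; transfer-apokrone v_a = √[μ(2/r₂ − 1/a_t)] = 5689 m/s.
Δv₂ = v_c2 − v_a = 3588 m/s.
Total Δv = Δv₁ + Δv₂ = 8875 m/s = 8.875 km/s.

Δv_total ≈ 8.875 km/s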